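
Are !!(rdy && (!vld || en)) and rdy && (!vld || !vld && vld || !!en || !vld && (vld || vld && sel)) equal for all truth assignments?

Yes

E1: !!(rdy && (!vld || en))
    = rdy && (!vld || en)
E2: rdy && (!vld || !vld && vld || !!en || !vld && (vld || vld && sel))
    = rdy && (!vld || !vld && vld || !!en || !vld && vld)
    = rdy && (!vld || !vld && vld || en || !vld && vld)
    = rdy && (!vld || !vld && vld || en)
    = rdy && (!vld || en)
Both reduce to rdy && (!vld || en), so they are equivalent.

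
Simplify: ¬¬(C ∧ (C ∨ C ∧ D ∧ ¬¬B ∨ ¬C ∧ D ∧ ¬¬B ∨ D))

C

¬¬(C ∧ (C ∨ C ∧ D ∧ ¬¬B ∨ ¬C ∧ D ∧ ¬¬B ∨ D))
= ¬¬(C ∧ (C ∨ D ∧ ¬¬B ∨ D))   (distribution)
= C ∧ (C ∨ D ∧ ¬¬B ∨ D)   (double negation)
= C ∧ (C ∨ D ∧ B ∨ D)   (double negation)
= C ∧ (C ∨ D)   (absorption)
= C   (absorption)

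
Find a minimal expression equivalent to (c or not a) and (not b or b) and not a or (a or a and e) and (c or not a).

(c or not a) and (not b or b) and not a or (a or a and e) and (c or not a)
= (c or not a) and not a or (a or a and e) and (c or not a)   [complement / identity]
= (c or not a) and not a or a and (c or not a)   [absorption]
= c or not a   [distribution]

c or not a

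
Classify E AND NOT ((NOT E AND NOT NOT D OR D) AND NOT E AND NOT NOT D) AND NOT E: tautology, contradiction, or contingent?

contradiction

E AND NOT ((NOT E AND NOT NOT D OR D) AND NOT E AND NOT NOT D) AND NOT E
= E AND NOT (NOT E AND NOT NOT D) AND NOT E
= E AND (E OR NOT D) AND NOT E
= E AND NOT E
= FALSE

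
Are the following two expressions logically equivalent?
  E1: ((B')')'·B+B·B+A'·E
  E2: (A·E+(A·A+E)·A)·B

E1: ((B')')'·B+B·B+A'·E
    = B'·B+B·B+A'·E
    = B+A'·E
E2: (A·E+(A·A+E)·A)·B
    = (A·E+(A+E)·A)·B
    = (A·E+A)·B
    = A·B
These differ: at A=0, B=1, E=1, E1 = 1 but E2 = 0.

No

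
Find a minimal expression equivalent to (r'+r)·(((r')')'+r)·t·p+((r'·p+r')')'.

t·p+r'

(r'+r)·(((r')')'+r)·t·p+((r'·p+r')')'
= (r'+r)·(((r')')'+r)·t·p+r'·p+r'   [double negation]
= (r'+r)·(r'+r)·t·p+r'·p+r'   [double negation]
= (r'+r)·t·p+r'·p+r'   [complement / identity]
= t·p+r'·p+r'   [complement / identity]
= t·p+r'   [absorption]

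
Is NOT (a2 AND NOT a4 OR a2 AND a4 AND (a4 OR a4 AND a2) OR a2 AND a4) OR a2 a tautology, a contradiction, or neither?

NOT (a2 AND NOT a4 OR a2 AND a4 AND (a4 OR a4 AND a2) OR a2 AND a4) OR a2
= NOT (a2 AND NOT a4 OR a2 AND a4 AND a4 OR a2 AND a4) OR a2   — absorption
= NOT (a2 AND NOT a4 OR a2 AND a4) OR a2   — absorption
= NOT a2 OR a2   — distribution
= TRUE   — complement

tautology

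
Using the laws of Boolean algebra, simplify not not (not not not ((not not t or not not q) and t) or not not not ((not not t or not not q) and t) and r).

not t

not not (not not not ((not not t or not not q) and t) or not not not ((not not t or not not q) and t) and r)
= not not not not not ((not not t or not not q) and t)   — absorption
= not not not not not ((not not t or q) and t)   — double negation
= not not not ((not not t or q) and t)   — double negation
= not not not ((t or q) and t)   — double negation
= not not not t   — absorption
= not t   — double negation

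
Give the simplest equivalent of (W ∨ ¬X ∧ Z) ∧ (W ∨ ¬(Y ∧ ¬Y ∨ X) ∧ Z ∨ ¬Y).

(W ∨ ¬X ∧ Z) ∧ (W ∨ ¬(Y ∧ ¬Y ∨ X) ∧ Z ∨ ¬Y)
= (W ∨ ¬X ∧ Z) ∧ (W ∨ ¬X ∧ Z ∨ ¬Y)
= W ∨ ¬X ∧ Z

W ∨ ¬X ∧ Z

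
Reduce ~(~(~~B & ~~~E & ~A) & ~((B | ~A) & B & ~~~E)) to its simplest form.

~(~(~~B & ~~~E & ~A) & ~((B | ~A) & B & ~~~E))
= ~(~(B & ~~~E & ~A) & ~((B | ~A) & B & ~~~E))   — double negation
= B & ~~~E & ~A | (B | ~A) & B & ~~~E   — De Morgan
= B & ~~~E & ~A | B & ~~~E   — absorption
= B & ~~~E   — absorption
= B & ~E   — double negation

B & ~E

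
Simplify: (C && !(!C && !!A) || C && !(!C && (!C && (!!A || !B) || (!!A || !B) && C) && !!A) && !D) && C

C

(C && !(!C && !!A) || C && !(!C && (!C && (!!A || !B) || (!!A || !B) && C) && !!A) && !D) && C
= (C && !(!C && !!A) || C && !(!C && (!!A || !B) && !!A) && !D) && C
= (C && !(!C && !!A) || C && !(!C && !!A) && !D) && C
= C && !(!C && !!A) && C
= C && (C || !A) && C
= C && C
= C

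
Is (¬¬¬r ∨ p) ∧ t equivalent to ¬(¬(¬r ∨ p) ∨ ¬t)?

Yes

E1: (¬¬¬r ∨ p) ∧ t
    = (¬r ∨ p) ∧ t   [double negation]
E2: ¬(¬(¬r ∨ p) ∨ ¬t)
    = (¬r ∨ p) ∧ t   [De Morgan]
Both reduce to (¬r ∨ p) ∧ t, so they are equivalent.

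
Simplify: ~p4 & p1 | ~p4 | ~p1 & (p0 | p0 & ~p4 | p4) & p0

~p4 | ~p1 & p0

~p4 & p1 | ~p4 | ~p1 & (p0 | p0 & ~p4 | p4) & p0
= ~p4 & p1 | ~p4 | ~p1 & (p0 | p4) & p0   — absorption
= ~p4 | ~p1 & (p0 | p4) & p0   — absorption
= ~p4 | ~p1 & p0   — absorption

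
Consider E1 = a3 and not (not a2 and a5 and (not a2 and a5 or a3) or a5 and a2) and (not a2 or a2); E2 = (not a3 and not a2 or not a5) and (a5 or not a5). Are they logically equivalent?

No

E1: a3 and not (not a2 and a5 and (not a2 and a5 or a3) or a5 and a2) and (not a2 or a2)
    = a3 and not (not a2 and a5 or a5 and a2) and (not a2 or a2)   [absorption]
    = a3 and not (not a2 and a5 or a5 and a2)   [complement / identity]
    = a3 and not a5   [distribution]
E2: (not a3 and not a2 or not a5) and (a5 or not a5)
    = not a3 and not a2 or not a5   [complement / identity]
These differ: at a2=0, a3=0, a5=0, E1 = 0 but E2 = 1.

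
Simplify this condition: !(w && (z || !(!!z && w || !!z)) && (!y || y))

!(w && (z || !(!!z && w || !!z)) && (!y || y))
= !(w && (z || !!!z) && (!y || y))   — absorption
= !(w && (z || !z) && (!y || y))   — double negation
= !(w && (z || !z))   — complement / identity
= !w   — complement / identity

!w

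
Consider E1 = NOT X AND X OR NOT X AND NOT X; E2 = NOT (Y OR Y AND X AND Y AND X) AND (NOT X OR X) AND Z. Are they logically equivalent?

E1: NOT X AND X OR NOT X AND NOT X
    = NOT X   [distribution]
E2: NOT (Y OR Y AND X AND Y AND X) AND (NOT X OR X) AND Z
    = NOT (Y OR Y AND X AND Y AND X) AND Z   [complement / identity]
    = NOT (Y OR Y AND X) AND Z   [idempotence]
    = NOT Y AND Z   [absorption]
These differ: at X=0, Y=0, Z=0, E1 = 1 but E2 = 0.

No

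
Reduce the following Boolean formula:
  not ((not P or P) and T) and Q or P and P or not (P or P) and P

not T and Q or P

not ((not P or P) and T) and Q or P and P or not (P or P) and P
= not ((not P or P) and T) and Q or P and P or not P and P   — idempotence
= not T and Q or P and P or not P and P   — complement / identity
= not T and Q or P   — distribution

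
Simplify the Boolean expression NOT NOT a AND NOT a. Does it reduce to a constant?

NOT NOT a AND NOT a
= a AND NOT a   (double negation)
= FALSE   (complement)

FALSE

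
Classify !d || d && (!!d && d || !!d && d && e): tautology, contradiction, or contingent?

tautology

!d || d && (!!d && d || !!d && d && e)
= !d || d && !!d && d   [absorption]
= !d || d && d && d   [double negation]
= !d || d && d   [idempotence]
= !d || d   [idempotence]
= true   [complement]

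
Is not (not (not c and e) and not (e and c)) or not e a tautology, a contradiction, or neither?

tautology

not (not (not c and e) and not (e and c)) or not e
= not c and e or e and c or not e   [De Morgan]
= e or not e   [distribution]
= True   [complement]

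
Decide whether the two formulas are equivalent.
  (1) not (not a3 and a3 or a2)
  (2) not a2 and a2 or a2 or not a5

E1: not (not a3 and a3 or a2)
    = not a2
E2: not a2 and a2 or a2 or not a5
    = a2 or not a5
These differ: at a2=1, a3=0, a5=0, E1 = 0 but E2 = 1.

No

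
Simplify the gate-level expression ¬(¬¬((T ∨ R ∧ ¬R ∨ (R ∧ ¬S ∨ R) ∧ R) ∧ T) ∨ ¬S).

¬(¬¬((T ∨ R ∧ ¬R ∨ (R ∧ ¬S ∨ R) ∧ R) ∧ T) ∨ ¬S)
= ¬((T ∨ R ∧ ¬R ∨ (R ∧ ¬S ∨ R) ∧ R) ∧ T) ∧ S
= ¬((T ∨ R ∧ ¬R ∨ R ∧ R) ∧ T) ∧ S
= ¬((T ∨ R) ∧ T) ∧ S
= ¬T ∧ S

¬T ∧ S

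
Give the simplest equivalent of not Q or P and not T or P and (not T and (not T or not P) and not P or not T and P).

not Q or P and not T or P and (not T and (not T or not P) and not P or not T and P)
= not Q or P and not T or P and (not T and not P or not T and P)   [absorption]
= not Q or P and not T or P and not T   [distribution]
= not Q or P and not T   [idempotence]

not Q or P and not T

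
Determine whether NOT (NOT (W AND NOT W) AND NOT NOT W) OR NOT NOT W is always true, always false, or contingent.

always true

NOT (NOT (W AND NOT W) AND NOT NOT W) OR NOT NOT W
= W AND NOT W OR NOT W OR NOT NOT W   — De Morgan
= NOT W OR NOT NOT W   — complement / identity
= NOT W OR W   — double negation
= TRUE   — complement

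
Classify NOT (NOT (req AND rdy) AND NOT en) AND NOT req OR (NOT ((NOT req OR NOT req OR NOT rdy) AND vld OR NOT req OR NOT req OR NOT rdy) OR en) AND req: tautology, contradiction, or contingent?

NOT (NOT (req AND rdy) AND NOT en) AND NOT req OR (NOT ((NOT req OR NOT req OR NOT rdy) AND vld OR NOT req OR NOT req OR NOT rdy) OR en) AND req
= NOT (NOT (req AND rdy) AND NOT en) AND NOT req OR (NOT (NOT req OR NOT req OR NOT rdy) OR en) AND req
= NOT (NOT (req AND rdy) AND NOT en) AND NOT req OR (NOT (NOT req OR NOT rdy) OR en) AND req
= NOT (NOT (req AND rdy) AND NOT en) AND NOT req OR (req AND rdy OR en) AND req
= (req AND rdy OR en) AND NOT req OR (req AND rdy OR en) AND req
= req AND rdy OR en
This depends on en, rdy, req, so it is not a constant.

contingent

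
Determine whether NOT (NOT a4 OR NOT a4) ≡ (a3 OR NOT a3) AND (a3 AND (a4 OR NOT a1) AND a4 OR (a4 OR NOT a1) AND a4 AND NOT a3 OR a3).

No

E1: NOT (NOT a4 OR NOT a4)
    = NOT NOT a4
    = a4
E2: (a3 OR NOT a3) AND (a3 AND (a4 OR NOT a1) AND a4 OR (a4 OR NOT a1) AND a4 AND NOT a3 OR a3)
    = (a3 OR NOT a3) AND ((a4 OR NOT a1) AND a4 OR a3)
    = (a3 OR NOT a3) AND (a4 OR a3)
    = a4 OR a3
These differ: at a1=1, a3=1, a4=0, E1 = 0 but E2 = 1.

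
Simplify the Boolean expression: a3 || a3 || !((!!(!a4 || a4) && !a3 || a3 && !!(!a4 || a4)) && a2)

a3 || a3 || !((!!(!a4 || a4) && !a3 || a3 && !!(!a4 || a4)) && a2)
= a3 || !((!!(!a4 || a4) && !a3 || a3 && !!(!a4 || a4)) && a2)   — idempotence
= a3 || !(!!(!a4 || a4) && a2)   — distribution
= a3 || !((!a4 || a4) && a2)   — double negation
= a3 || !a2   — complement / identity

a3 || !a2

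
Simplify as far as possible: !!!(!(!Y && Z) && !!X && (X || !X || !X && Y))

!!!(!(!Y && Z) && !!X && (X || !X || !X && Y))
= !!!(!(!Y && Z) && !!X && (X || !X))   (absorption)
= !(!(!Y && Z) && !!X && (X || !X))   (double negation)
= !(!(!Y && Z) && !!X)   (complement / identity)
= !Y && Z || !X   (De Morgan)

!Y && Z || !X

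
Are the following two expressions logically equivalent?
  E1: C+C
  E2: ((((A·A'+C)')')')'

Yes

E1: C+C
    = C   (idempotence)
E2: ((((A·A'+C)')')')'
    = (((C')')')'   (complement / identity)
    = (C')'   (double negation)
    = C   (double negation)
Both reduce to C, so they are equivalent.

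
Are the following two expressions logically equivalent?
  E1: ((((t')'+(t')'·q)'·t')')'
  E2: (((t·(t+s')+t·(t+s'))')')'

Yes

E1: ((((t')'+(t')'·q)'·t')')'
    = ((t')'+(t')'·q+t)'   [De Morgan]
    = ((t')'+t)'   [absorption]
    = (t+t)'   [double negation]
    = t'   [idempotence]
E2: (((t·(t+s')+t·(t+s'))')')'
    = (((t·(t+s'))')')'   [idempotence]
    = (t·(t+s'))'   [double negation]
    = t'   [absorption]
Both reduce to t', so they are equivalent.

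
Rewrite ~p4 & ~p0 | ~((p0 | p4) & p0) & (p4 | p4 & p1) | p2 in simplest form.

~p4 & ~p0 | ~((p0 | p4) & p0) & (p4 | p4 & p1) | p2
= ~p4 & ~p0 | ~((p0 | p4) & p0) & p4 | p2   [absorption]
= ~p4 & ~p0 | ~p0 & p4 | p2   [absorption]
= ~p0 | p2   [distribution]

~p0 | p2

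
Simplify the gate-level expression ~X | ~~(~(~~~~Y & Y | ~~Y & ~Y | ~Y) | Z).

~X | ~~(~(~~~~Y & Y | ~~Y & ~Y | ~Y) | Z)
= ~X | ~~(~(~~Y & Y | ~~Y & ~Y | ~Y) | Z)
= ~X | ~~(~(~~Y | ~Y) | Z)
= ~X | ~~(~Y & Y | Z)
= ~X | ~Y & Y | Z
= ~X | Z

~X | Z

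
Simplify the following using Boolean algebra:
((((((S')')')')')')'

((((((S')')')')')')'
= ((((S')')')')'   [double negation]
= ((S')')'   [double negation]
= S'   [double negation]

S'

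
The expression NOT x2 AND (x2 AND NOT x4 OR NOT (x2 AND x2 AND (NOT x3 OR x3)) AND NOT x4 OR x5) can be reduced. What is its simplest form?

NOT x2 AND (NOT x4 OR x5)

NOT x2 AND (x2 AND NOT x4 OR NOT (x2 AND x2 AND (NOT x3 OR x3)) AND NOT x4 OR x5)
= NOT x2 AND (x2 AND NOT x4 OR NOT (x2 AND (NOT x3 OR x3)) AND NOT x4 OR x5)   (idempotence)
= NOT x2 AND (x2 AND NOT x4 OR NOT x2 AND NOT x4 OR x5)   (complement / identity)
= NOT x2 AND (NOT x4 OR x5)   (distribution)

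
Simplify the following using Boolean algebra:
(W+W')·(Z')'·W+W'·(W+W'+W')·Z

(W+W')·(Z')'·W+W'·(W+W'+W')·Z
= (W+W')·(Z')'·W+W'·(W+W')·Z   [idempotence]
= (W+W')·Z·W+W'·(W+W')·Z   [double negation]
= (W+W')·Z   [distribution]
= Z   [complement / identity]

Z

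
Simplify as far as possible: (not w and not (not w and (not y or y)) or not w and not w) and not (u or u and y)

(not w and not (not w and (not y or y)) or not w and not w) and not (u or u and y)
= (not w and not not w or not w and not w) and not (u or u and y)   — complement / identity
= (not w and not not w or not w and not w) and not u   — absorption
= (not w and w or not w and not w) and not u   — double negation
= not w and not u   — distribution

not w and not u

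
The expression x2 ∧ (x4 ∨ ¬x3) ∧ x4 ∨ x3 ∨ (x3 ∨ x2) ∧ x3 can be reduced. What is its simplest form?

x2 ∧ (x4 ∨ ¬x3) ∧ x4 ∨ x3 ∨ (x3 ∨ x2) ∧ x3
= x2 ∧ x4 ∨ x3 ∨ (x3 ∨ x2) ∧ x3
= x2 ∧ x4 ∨ x3 ∨ x3
= x2 ∧ x4 ∨ x3

x2 ∧ x4 ∨ x3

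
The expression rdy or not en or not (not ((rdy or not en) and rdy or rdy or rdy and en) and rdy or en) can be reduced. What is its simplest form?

rdy or not en

rdy or not en or not (not ((rdy or not en) and rdy or rdy or rdy and en) and rdy or en)
= rdy or not en or not (not (rdy or rdy or rdy and en) and rdy or en)   (absorption)
= rdy or not en or not (not (rdy or rdy) and rdy or en)   (absorption)
= rdy or not en or not (not rdy and rdy or en)   (idempotence)
= rdy or not en or not en   (complement / identity)
= rdy or not en   (idempotence)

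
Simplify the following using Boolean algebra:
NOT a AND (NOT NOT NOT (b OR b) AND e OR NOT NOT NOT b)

NOT a AND NOT b

NOT a AND (NOT NOT NOT (b OR b) AND e OR NOT NOT NOT b)
= NOT a AND (NOT NOT NOT b AND e OR NOT NOT NOT b)   [idempotence]
= NOT a AND NOT NOT NOT b   [absorption]
= NOT a AND NOT b   [double negation]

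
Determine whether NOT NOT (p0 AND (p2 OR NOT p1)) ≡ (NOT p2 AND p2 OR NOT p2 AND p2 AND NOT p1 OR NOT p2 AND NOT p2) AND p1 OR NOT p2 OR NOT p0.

No

E1: NOT NOT (p0 AND (p2 OR NOT p1))
    = p0 AND (p2 OR NOT p1)   — double negation
E2: (NOT p2 AND p2 OR NOT p2 AND p2 AND NOT p1 OR NOT p2 AND NOT p2) AND p1 OR NOT p2 OR NOT p0
    = (NOT p2 AND p2 OR NOT p2 AND NOT p2) AND p1 OR NOT p2 OR NOT p0   — absorption
    = NOT p2 AND p1 OR NOT p2 OR NOT p0   — distribution
    = NOT p2 OR NOT p0   — absorption
These differ: at p0=0, p1=0, p2=0, E1 = 0 but E2 = 1.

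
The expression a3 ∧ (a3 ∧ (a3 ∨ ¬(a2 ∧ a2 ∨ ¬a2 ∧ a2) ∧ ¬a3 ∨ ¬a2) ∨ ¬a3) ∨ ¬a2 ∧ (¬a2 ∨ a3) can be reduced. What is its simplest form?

a3 ∧ (a3 ∧ (a3 ∨ ¬(a2 ∧ a2 ∨ ¬a2 ∧ a2) ∧ ¬a3 ∨ ¬a2) ∨ ¬a3) ∨ ¬a2 ∧ (¬a2 ∨ a3)
= a3 ∧ (a3 ∧ (a3 ∨ ¬a2 ∧ ¬a3 ∨ ¬a2) ∨ ¬a3) ∨ ¬a2 ∧ (¬a2 ∨ a3)   (distribution)
= a3 ∧ (a3 ∧ (a3 ∨ ¬a2 ∧ ¬a3 ∨ ¬a2) ∨ ¬a3) ∨ ¬a2   (absorption)
= a3 ∧ (a3 ∧ (a3 ∨ ¬a2) ∨ ¬a3) ∨ ¬a2   (absorption)
= a3 ∧ (a3 ∨ ¬a3) ∨ ¬a2   (absorption)
= a3 ∨ ¬a2   (complement / identity)

a3 ∨ ¬a2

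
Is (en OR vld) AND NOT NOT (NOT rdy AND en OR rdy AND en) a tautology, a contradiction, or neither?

(en OR vld) AND NOT NOT (NOT rdy AND en OR rdy AND en)
= (en OR vld) AND NOT NOT en   — distribution
= (en OR vld) AND en   — double negation
= en   — absorption
This depends on en, so it is not a constant.

neither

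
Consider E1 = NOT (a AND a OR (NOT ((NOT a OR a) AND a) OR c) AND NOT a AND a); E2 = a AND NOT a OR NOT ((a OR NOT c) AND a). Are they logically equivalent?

Yes

E1: NOT (a AND a OR (NOT ((NOT a OR a) AND a) OR c) AND NOT a AND a)
    = NOT (a AND a OR (NOT a OR c) AND NOT a AND a)   (complement / identity)
    = NOT (a AND a OR NOT a AND a)   (absorption)
    = NOT a   (distribution)
E2: a AND NOT a OR NOT ((a OR NOT c) AND a)
    = a AND NOT a OR NOT a   (absorption)
    = NOT a   (complement / identity)
Both reduce to NOT a, so they are equivalent.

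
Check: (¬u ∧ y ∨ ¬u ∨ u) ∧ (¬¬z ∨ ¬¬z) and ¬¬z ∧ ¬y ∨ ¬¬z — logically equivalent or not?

Yes

E1: (¬u ∧ y ∨ ¬u ∨ u) ∧ (¬¬z ∨ ¬¬z)
    = (¬u ∨ u) ∧ (¬¬z ∨ ¬¬z)
    = (¬u ∨ u) ∧ ¬¬z
    = ¬¬z
    = z
E2: ¬¬z ∧ ¬y ∨ ¬¬z
    = ¬¬z
    = z
Both reduce to z, so they are equivalent.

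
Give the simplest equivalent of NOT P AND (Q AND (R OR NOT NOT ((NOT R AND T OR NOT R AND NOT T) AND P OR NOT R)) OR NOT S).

NOT P AND (Q AND (R OR NOT NOT ((NOT R AND T OR NOT R AND NOT T) AND P OR NOT R)) OR NOT S)
= NOT P AND (Q AND (R OR NOT NOT (NOT R AND P OR NOT R)) OR NOT S)   [distribution]
= NOT P AND (Q AND (R OR NOT NOT NOT R) OR NOT S)   [absorption]
= NOT P AND (Q AND (R OR NOT R) OR NOT S)   [double negation]
= NOT P AND (Q OR NOT S)   [complement / identity]

NOT P AND (Q OR NOT S)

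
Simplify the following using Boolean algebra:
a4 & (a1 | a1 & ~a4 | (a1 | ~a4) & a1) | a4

a4

a4 & (a1 | a1 & ~a4 | (a1 | ~a4) & a1) | a4
= a4 & (a1 | a1 & ~a4 | a1) | a4   (absorption)
= a4 & (a1 | a1) | a4   (absorption)
= a4 & a1 | a4   (idempotence)
= a4   (absorption)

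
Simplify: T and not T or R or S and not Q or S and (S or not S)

T and not T or R or S and not Q or S and (S or not S)
= T and not T or R or S and not Q or S   [complement / identity]
= T and not T or R or S   [absorption]
= R or S   [complement / identity]

R or S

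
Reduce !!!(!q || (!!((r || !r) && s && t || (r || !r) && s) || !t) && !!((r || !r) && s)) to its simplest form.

!!!(!q || (!!((r || !r) && s && t || (r || !r) && s) || !t) && !!((r || !r) && s))
= !!!(!q || (!!((r || !r) && s) || !t) && !!((r || !r) && s))   (absorption)
= !!!(!q || !!((r || !r) && s))   (absorption)
= !!(q && !((r || !r) && s))   (De Morgan)
= !!(q && !s)   (complement / identity)
= q && !s   (double negation)

q && !s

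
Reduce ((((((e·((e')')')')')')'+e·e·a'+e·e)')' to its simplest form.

((((((e·((e')')')')')')'+e·e·a'+e·e)')'
= ((((((e·((e')')')')')')'+e·e)')'   — absorption
= ((((((e·e')')')')'+e·e)')'   — double negation
= ((((e·e')')'+e·e)')'   — double negation
= ((e·e'+e·e)')'   — double negation
= (e')'   — distribution
= e   — double negation

e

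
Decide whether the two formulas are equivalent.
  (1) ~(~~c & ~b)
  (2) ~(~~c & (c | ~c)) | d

E1: ~(~~c & ~b)
    = ~c | b   [De Morgan]
E2: ~(~~c & (c | ~c)) | d
    = ~(c & (c | ~c)) | d   [double negation]
    = ~c | d   [complement / identity]
These differ: at b=0, c=1, d=1, E1 = 0 but E2 = 1.

No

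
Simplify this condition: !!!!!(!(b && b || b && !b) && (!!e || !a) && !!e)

!!!!!(!(b && b || b && !b) && (!!e || !a) && !!e)
= !!!!!(!b && (!!e || !a) && !!e)   (distribution)
= !!!!!(!b && !!e)   (absorption)
= !!!(!b && !!e)   (double negation)
= !(!b && !!e)   (double negation)
= b || !e   (De Morgan)

b || !e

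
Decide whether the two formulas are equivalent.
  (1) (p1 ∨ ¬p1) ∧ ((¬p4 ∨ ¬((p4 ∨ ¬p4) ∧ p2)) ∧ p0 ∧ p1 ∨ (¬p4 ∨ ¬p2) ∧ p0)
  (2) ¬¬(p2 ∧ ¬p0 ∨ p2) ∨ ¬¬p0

No

E1: (p1 ∨ ¬p1) ∧ ((¬p4 ∨ ¬((p4 ∨ ¬p4) ∧ p2)) ∧ p0 ∧ p1 ∨ (¬p4 ∨ ¬p2) ∧ p0)
    = (¬p4 ∨ ¬((p4 ∨ ¬p4) ∧ p2)) ∧ p0 ∧ p1 ∨ (¬p4 ∨ ¬p2) ∧ p0   (complement / identity)
    = (¬p4 ∨ ¬p2) ∧ p0 ∧ p1 ∨ (¬p4 ∨ ¬p2) ∧ p0   (complement / identity)
    = (¬p4 ∨ ¬p2) ∧ p0   (absorption)
E2: ¬¬(p2 ∧ ¬p0 ∨ p2) ∨ ¬¬p0
    = ¬¬p2 ∨ ¬¬p0   (absorption)
    = p2 ∨ ¬¬p0   (double negation)
    = p2 ∨ p0   (double negation)
These differ: at p0=0, p1=1, p2=1, p4=1, E1 = 0 but E2 = 1.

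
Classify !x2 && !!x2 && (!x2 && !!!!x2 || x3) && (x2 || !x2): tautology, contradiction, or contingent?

contradiction

!x2 && !!x2 && (!x2 && !!!!x2 || x3) && (x2 || !x2)
= !x2 && !!x2 && (!x2 && !!x2 || x3) && (x2 || !x2)
= !x2 && !!x2 && (x2 || !x2)
= !x2 && x2 && (x2 || !x2)
= !x2 && x2
= false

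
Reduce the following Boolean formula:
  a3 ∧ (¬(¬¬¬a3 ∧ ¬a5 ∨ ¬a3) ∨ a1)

a3 ∧ (¬(¬¬¬a3 ∧ ¬a5 ∨ ¬a3) ∨ a1)
= a3 ∧ (¬(¬a3 ∧ ¬a5 ∨ ¬a3) ∨ a1)   [double negation]
= a3 ∧ (¬¬a3 ∨ a1)   [absorption]
= a3 ∧ (a3 ∨ a1)   [double negation]
= a3   [absorption]

a3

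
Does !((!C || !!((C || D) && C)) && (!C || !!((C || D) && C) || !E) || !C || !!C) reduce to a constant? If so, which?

yes, False

!((!C || !!((C || D) && C)) && (!C || !!((C || D) && C) || !E) || !C || !!C)
= !(!C || !!((C || D) && C) || !C || !!C)   (absorption)
= !(!C || !!C || !C || !!C)   (absorption)
= !(!C || !!C)   (idempotence)
= C && !C   (De Morgan)
= false   (complement)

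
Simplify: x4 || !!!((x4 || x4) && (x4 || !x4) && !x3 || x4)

true

x4 || !!!((x4 || x4) && (x4 || !x4) && !x3 || x4)
= x4 || !!!(x4 && (x4 || !x4) && !x3 || x4)
= x4 || !!!(x4 && !x3 || x4)
= x4 || !!!x4
= x4 || !x4
= true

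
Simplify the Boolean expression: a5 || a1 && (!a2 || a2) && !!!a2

a5 || a1 && !a2

a5 || a1 && (!a2 || a2) && !!!a2
= a5 || a1 && (!a2 || a2) && !a2   [double negation]
= a5 || a1 && !a2   [complement / identity]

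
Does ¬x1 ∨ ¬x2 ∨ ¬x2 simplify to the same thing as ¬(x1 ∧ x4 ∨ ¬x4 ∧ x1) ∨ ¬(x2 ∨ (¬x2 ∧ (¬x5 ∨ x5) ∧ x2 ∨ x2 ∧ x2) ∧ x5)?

Yes

E1: ¬x1 ∨ ¬x2 ∨ ¬x2
    = ¬x1 ∨ ¬x2   — idempotence
E2: ¬(x1 ∧ x4 ∨ ¬x4 ∧ x1) ∨ ¬(x2 ∨ (¬x2 ∧ (¬x5 ∨ x5) ∧ x2 ∨ x2 ∧ x2) ∧ x5)
    = ¬(x1 ∧ x4 ∨ ¬x4 ∧ x1) ∨ ¬(x2 ∨ (¬x2 ∧ x2 ∨ x2 ∧ x2) ∧ x5)   — complement / identity
    = ¬(x1 ∧ x4 ∨ ¬x4 ∧ x1) ∨ ¬(x2 ∨ x2 ∧ x5)   — distribution
    = ¬x1 ∨ ¬(x2 ∨ x2 ∧ x5)   — distribution
    = ¬x1 ∨ ¬x2   — absorption
Both reduce to ¬x1 ∨ ¬x2, so they are equivalent.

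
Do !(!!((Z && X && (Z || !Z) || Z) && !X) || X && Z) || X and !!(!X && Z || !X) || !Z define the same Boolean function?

No

E1: !(!!((Z && X && (Z || !Z) || Z) && !X) || X && Z) || X
    = !(!!((Z && X || Z) && !X) || X && Z) || X
    = !(!!(Z && !X) || X && Z) || X
    = !(Z && !X || X && Z) || X
    = !Z || X
E2: !!(!X && Z || !X) || !Z
    = !!!X || !Z
    = !X || !Z
These differ: at X=1, Z=1, E1 = 1 but E2 = 0.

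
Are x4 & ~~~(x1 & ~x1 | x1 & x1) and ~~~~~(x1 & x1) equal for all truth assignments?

No

E1: x4 & ~~~(x1 & ~x1 | x1 & x1)
    = x4 & ~~~x1   (distribution)
    = x4 & ~x1   (double negation)
E2: ~~~~~(x1 & x1)
    = ~~~~~x1   (idempotence)
    = ~~~x1   (double negation)
    = ~x1   (double negation)
These differ: at x1=0, x4=0, E1 = 0 but E2 = 1.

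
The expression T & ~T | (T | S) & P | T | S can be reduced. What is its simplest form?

T & ~T | (T | S) & P | T | S
= (T | S) & P | T | S
= T | S

T | S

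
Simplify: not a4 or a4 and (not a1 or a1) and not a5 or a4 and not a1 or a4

not a4 or a4 and (not a1 or a1) and not a5 or a4 and not a1 or a4
= not a4 or a4 and (not a1 or a1) and not a5 or a4
= not a4 or a4 and not a5 or a4
= not a4 or a4
= True

True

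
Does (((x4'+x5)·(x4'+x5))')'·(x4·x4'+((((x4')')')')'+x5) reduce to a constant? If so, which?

no

(((x4'+x5)·(x4'+x5))')'·(x4·x4'+((((x4')')')')'+x5)
= (x4'+x5)·(x4'+x5)·(x4·x4'+((((x4')')')')'+x5)   (double negation)
= (x4'+x5)·(x4'+x5)·(((((x4')')')')'+x5)   (complement / identity)
= (x4'+x5)·(((((x4')')')')'+x5)   (idempotence)
= (x4'+x5)·(((x4')')'+x5)   (double negation)
= (x4'+x5)·(x4'+x5)   (double negation)
= x4'+x5   (idempotence)
This depends on x4, x5, so it is not a constant.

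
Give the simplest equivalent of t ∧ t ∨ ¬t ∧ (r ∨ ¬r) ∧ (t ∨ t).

t ∧ t ∨ ¬t ∧ (r ∨ ¬r) ∧ (t ∨ t)
= t ∧ t ∨ ¬t ∧ (t ∨ t)   — complement / identity
= t ∧ t ∨ ¬t ∧ t   — idempotence
= t   — distribution

t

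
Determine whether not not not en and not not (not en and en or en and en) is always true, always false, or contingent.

always false

not not not en and not not (not en and en or en and en)
= not not not en and (not en and en or en and en)   [double negation]
= not en and (not en and en or en and en)   [double negation]
= not en and en   [distribution]
= False   [complement]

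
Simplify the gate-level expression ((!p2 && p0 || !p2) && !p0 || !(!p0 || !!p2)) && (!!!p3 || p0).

((!p2 && p0 || !p2) && !p0 || !(!p0 || !!p2)) && (!!!p3 || p0)
= ((!p2 && p0 || !p2) && !p0 || p0 && !p2) && (!!!p3 || p0)   [De Morgan]
= (!p2 && !p0 || p0 && !p2) && (!!!p3 || p0)   [absorption]
= (!p2 && !p0 || p0 && !p2) && (!p3 || p0)   [double negation]
= (!p0 || p0) && !p2 && (!p3 || p0)   [distribution]
= !p2 && (!p3 || p0)   [complement / identity]

!p2 && (!p3 || p0)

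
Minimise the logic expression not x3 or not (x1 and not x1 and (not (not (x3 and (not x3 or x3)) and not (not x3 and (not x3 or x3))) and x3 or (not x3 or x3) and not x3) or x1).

not x3 or not (x1 and not x1 and (not (not (x3 and (not x3 or x3)) and not (not x3 and (not x3 or x3))) and x3 or (not x3 or x3) and not x3) or x1)
= not x3 or not (x1 and not x1 and ((x3 and (not x3 or x3) or not x3 and (not x3 or x3)) and x3 or (not x3 or x3) and not x3) or x1)   [De Morgan]
= not x3 or not (x1 and not x1 and ((not x3 or x3) and x3 or (not x3 or x3) and not x3) or x1)   [distribution]
= not x3 or not (x1 and not x1 and (not x3 or x3) or x1)   [distribution]
= not x3 or not (x1 and not x1 or x1)   [complement / identity]
= not x3 or not x1   [complement / identity]

not x3 or not x1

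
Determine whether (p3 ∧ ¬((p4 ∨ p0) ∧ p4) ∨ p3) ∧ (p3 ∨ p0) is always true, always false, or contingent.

(p3 ∧ ¬((p4 ∨ p0) ∧ p4) ∨ p3) ∧ (p3 ∨ p0)
= (p3 ∧ ¬p4 ∨ p3) ∧ (p3 ∨ p0)   [absorption]
= p3 ∧ (p3 ∨ p0)   [absorption]
= p3   [absorption]
This depends on p3, so it is not a constant.

contingent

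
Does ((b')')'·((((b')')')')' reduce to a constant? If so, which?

no

((b')')'·((((b')')')')'
= ((b')')'·((b')')'   (double negation)
= ((b')')'·b'   (double negation)
= b'·b'   (double negation)
= b'   (idempotence)
This depends on b, so it is not a constant.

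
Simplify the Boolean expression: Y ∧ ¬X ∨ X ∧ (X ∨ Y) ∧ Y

Y ∧ ¬X ∨ X ∧ (X ∨ Y) ∧ Y
= Y ∧ ¬X ∨ X ∧ Y   — absorption
= Y   — distribution

Y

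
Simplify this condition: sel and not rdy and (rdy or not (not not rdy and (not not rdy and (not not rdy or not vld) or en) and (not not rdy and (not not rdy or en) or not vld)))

sel and not rdy

sel and not rdy and (rdy or not (not not rdy and (not not rdy and (not not rdy or not vld) or en) and (not not rdy and (not not rdy or en) or not vld)))
= sel and not rdy and (rdy or not (not not rdy and (not not rdy or en) and (not not rdy and (not not rdy or en) or not vld)))
= sel and not rdy and (rdy or not (not not rdy and (not not rdy or en)))
= sel and not rdy and (rdy or not not not rdy)
= sel and not rdy and (rdy or not rdy)
= sel and not rdy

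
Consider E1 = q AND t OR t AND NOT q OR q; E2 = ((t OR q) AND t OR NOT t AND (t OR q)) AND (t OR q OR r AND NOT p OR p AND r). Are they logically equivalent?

Yes

E1: q AND t OR t AND NOT q OR q
    = t OR q   — distribution
E2: ((t OR q) AND t OR NOT t AND (t OR q)) AND (t OR q OR r AND NOT p OR p AND r)
    = (t OR q) AND (t OR q OR r AND NOT p OR p AND r)   — distribution
    = (t OR q) AND (t OR q OR r)   — distribution
    = t OR q   — absorption
Both reduce to t OR q, so they are equivalent.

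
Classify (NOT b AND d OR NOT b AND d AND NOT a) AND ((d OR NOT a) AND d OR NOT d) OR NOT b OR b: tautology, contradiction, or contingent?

tautology

(NOT b AND d OR NOT b AND d AND NOT a) AND ((d OR NOT a) AND d OR NOT d) OR NOT b OR b
= (NOT b AND d OR NOT b AND d AND NOT a) AND (d OR NOT d) OR NOT b OR b   [absorption]
= NOT b AND d AND (d OR NOT d) OR NOT b OR b   [absorption]
= NOT b AND d OR NOT b OR b   [complement / identity]
= NOT b OR b   [absorption]
= TRUE   [complement]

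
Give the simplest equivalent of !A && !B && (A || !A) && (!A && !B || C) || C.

!A && !B && (A || !A) && (!A && !B || C) || C
= !A && !B && (!A && !B || C) || C
= !A && !B || C

!A && !B || C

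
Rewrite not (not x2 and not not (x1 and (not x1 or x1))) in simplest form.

x2 or not x1

not (not x2 and not not (x1 and (not x1 or x1)))
= not (not x2 and not not x1)   [complement / identity]
= x2 or not x1   [De Morgan]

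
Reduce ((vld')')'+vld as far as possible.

1

((vld')')'+vld
= vld'+vld   (double negation)
= 1   (complement)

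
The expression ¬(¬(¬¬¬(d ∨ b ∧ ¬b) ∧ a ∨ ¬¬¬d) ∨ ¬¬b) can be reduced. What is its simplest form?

¬d ∧ ¬b

¬(¬(¬¬¬(d ∨ b ∧ ¬b) ∧ a ∨ ¬¬¬d) ∨ ¬¬b)
= ¬(¬(¬¬¬d ∧ a ∨ ¬¬¬d) ∨ ¬¬b)   — complement / identity
= ¬(¬¬¬¬d ∨ ¬¬b)   — absorption
= ¬(¬¬d ∨ ¬¬b)   — double negation
= ¬d ∧ ¬b   — De Morgan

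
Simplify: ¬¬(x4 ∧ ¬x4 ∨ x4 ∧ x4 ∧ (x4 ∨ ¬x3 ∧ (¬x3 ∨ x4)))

x4

¬¬(x4 ∧ ¬x4 ∨ x4 ∧ x4 ∧ (x4 ∨ ¬x3 ∧ (¬x3 ∨ x4)))
= ¬¬(x4 ∧ ¬x4 ∨ x4 ∧ x4 ∧ (x4 ∨ ¬x3))   (absorption)
= ¬¬(x4 ∧ ¬x4 ∨ x4 ∧ x4)   (absorption)
= ¬¬x4   (distribution)
= x4   (double negation)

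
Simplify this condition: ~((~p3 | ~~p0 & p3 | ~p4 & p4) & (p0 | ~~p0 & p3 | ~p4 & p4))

~p0

~((~p3 | ~~p0 & p3 | ~p4 & p4) & (p0 | ~~p0 & p3 | ~p4 & p4))
= ~(~p3 & p0 | ~~p0 & p3 | ~p4 & p4)
= ~(~p3 & p0 | ~~p0 & p3)
= ~(~p3 & p0 | p0 & p3)
= ~p0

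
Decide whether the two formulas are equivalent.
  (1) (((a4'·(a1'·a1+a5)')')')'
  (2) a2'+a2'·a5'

E1: (((a4'·(a1'·a1+a5)')')')'
    = (((a4'·a5')')')'
    = (a4'·a5')'
    = a4+a5
E2: a2'+a2'·a5'
    = a2'
These differ: at a1=0, a2=1, a4=1, a5=1, E1 = 1 but E2 = 0.

No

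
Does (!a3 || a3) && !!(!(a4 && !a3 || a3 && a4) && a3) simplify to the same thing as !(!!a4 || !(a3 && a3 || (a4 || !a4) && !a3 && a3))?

E1: (!a3 || a3) && !!(!(a4 && !a3 || a3 && a4) && a3)
    = (!a3 || a3) && !(a4 && !a3 || a3 && a4) && a3   — double negation
    = (!a3 || a3) && !a4 && a3   — distribution
    = !a4 && a3   — complement / identity
E2: !(!!a4 || !(a3 && a3 || (a4 || !a4) && !a3 && a3))
    = !(!!a4 || !(a3 && a3 || !a3 && a3))   — complement / identity
    = !(!!a4 || !a3)   — distribution
    = !a4 && a3   — De Morgan
Both reduce to !a4 && a3, so they are equivalent.

Yes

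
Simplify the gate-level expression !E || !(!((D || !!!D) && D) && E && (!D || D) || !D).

!E || !(!((D || !!!D) && D) && E && (!D || D) || !D)
= !E || !(!((D || !D) && D) && E && (!D || D) || !D)
= !E || !(!D && E && (!D || D) || !D)
= !E || !(!D && E || !D)
= !E || !!D
= !E || D

!E || D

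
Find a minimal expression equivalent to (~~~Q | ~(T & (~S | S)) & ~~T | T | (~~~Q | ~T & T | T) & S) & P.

(~Q | T) & P

(~~~Q | ~(T & (~S | S)) & ~~T | T | (~~~Q | ~T & T | T) & S) & P
= (~~~Q | ~(T & (~S | S)) & T | T | (~~~Q | ~T & T | T) & S) & P   [double negation]
= (~~~Q | ~T & T | T | (~~~Q | ~T & T | T) & S) & P   [complement / identity]
= (~~~Q | ~T & T | T) & P   [absorption]
= (~Q | ~T & T | T) & P   [double negation]
= (~Q | T) & P   [complement / identity]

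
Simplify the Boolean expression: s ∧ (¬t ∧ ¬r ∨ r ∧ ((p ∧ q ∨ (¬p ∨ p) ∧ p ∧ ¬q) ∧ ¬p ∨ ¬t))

s ∧ ¬t

s ∧ (¬t ∧ ¬r ∨ r ∧ ((p ∧ q ∨ (¬p ∨ p) ∧ p ∧ ¬q) ∧ ¬p ∨ ¬t))
= s ∧ (¬t ∧ ¬r ∨ r ∧ ((p ∧ q ∨ p ∧ ¬q) ∧ ¬p ∨ ¬t))   — complement / identity
= s ∧ (¬t ∧ ¬r ∨ r ∧ (p ∧ ¬p ∨ ¬t))   — distribution
= s ∧ (¬t ∧ ¬r ∨ r ∧ ¬t)   — complement / identity
= s ∧ ¬t   — distribution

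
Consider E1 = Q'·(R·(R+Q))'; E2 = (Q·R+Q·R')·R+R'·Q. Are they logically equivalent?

No

E1: Q'·(R·(R+Q))'
    = Q'·R'   [absorption]
E2: (Q·R+Q·R')·R+R'·Q
    = Q·R+R'·Q   [distribution]
    = (R+R')·Q   [distribution]
    = Q   [complement / identity]
These differ: at Q=1, R=0, E1 = 0 but E2 = 1.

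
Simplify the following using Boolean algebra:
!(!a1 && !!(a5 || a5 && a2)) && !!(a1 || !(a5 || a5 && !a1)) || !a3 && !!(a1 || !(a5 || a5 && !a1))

!(!a1 && !!(a5 || a5 && a2)) && !!(a1 || !(a5 || a5 && !a1)) || !a3 && !!(a1 || !(a5 || a5 && !a1))
= !(!a1 && !!a5) && !!(a1 || !(a5 || a5 && !a1)) || !a3 && !!(a1 || !(a5 || a5 && !a1))   [absorption]
= (!(!a1 && !!a5) || !a3) && !!(a1 || !(a5 || a5 && !a1))   [distribution]
= (!(!a1 && !!a5) || !a3) && !!(a1 || !a5)   [absorption]
= (!(!a1 && !!a5) || !a3) && (a1 || !a5)   [double negation]
= (a1 || !a5 || !a3) && (a1 || !a5)   [De Morgan]
= a1 || !a5   [absorption]

a1 || !a5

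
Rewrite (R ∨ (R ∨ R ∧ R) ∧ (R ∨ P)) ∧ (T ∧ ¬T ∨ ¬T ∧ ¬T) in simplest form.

(R ∨ (R ∨ R ∧ R) ∧ (R ∨ P)) ∧ (T ∧ ¬T ∨ ¬T ∧ ¬T)
= (R ∨ R ∨ R ∧ R ∧ P) ∧ (T ∧ ¬T ∨ ¬T ∧ ¬T)
= (R ∨ R ∨ R ∧ P) ∧ (T ∧ ¬T ∨ ¬T ∧ ¬T)
= (R ∨ R) ∧ (T ∧ ¬T ∨ ¬T ∧ ¬T)
= R ∧ (T ∧ ¬T ∨ ¬T ∧ ¬T)
= R ∧ ¬T

R ∧ ¬T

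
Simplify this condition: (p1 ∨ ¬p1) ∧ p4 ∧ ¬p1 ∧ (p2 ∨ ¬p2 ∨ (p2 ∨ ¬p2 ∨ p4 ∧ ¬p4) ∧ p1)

(p1 ∨ ¬p1) ∧ p4 ∧ ¬p1 ∧ (p2 ∨ ¬p2 ∨ (p2 ∨ ¬p2 ∨ p4 ∧ ¬p4) ∧ p1)
= (p1 ∨ ¬p1) ∧ p4 ∧ ¬p1 ∧ (p2 ∨ ¬p2 ∨ (p2 ∨ ¬p2) ∧ p1)   (complement / identity)
= (p1 ∨ ¬p1) ∧ p4 ∧ ¬p1 ∧ (p2 ∨ ¬p2)   (absorption)
= p4 ∧ ¬p1 ∧ (p2 ∨ ¬p2)   (complement / identity)
= p4 ∧ ¬p1   (complement / identity)

p4 ∧ ¬p1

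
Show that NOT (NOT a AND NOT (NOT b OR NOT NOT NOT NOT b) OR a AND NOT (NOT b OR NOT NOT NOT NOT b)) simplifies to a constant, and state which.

NOT (NOT a AND NOT (NOT b OR NOT NOT NOT NOT b) OR a AND NOT (NOT b OR NOT NOT NOT NOT b))
= NOT NOT (NOT b OR NOT NOT NOT NOT b)   — distribution
= NOT b OR NOT NOT NOT NOT b   — double negation
= NOT b OR NOT NOT b   — double negation
= NOT b OR b   — double negation
= TRUE   — complement

TRUE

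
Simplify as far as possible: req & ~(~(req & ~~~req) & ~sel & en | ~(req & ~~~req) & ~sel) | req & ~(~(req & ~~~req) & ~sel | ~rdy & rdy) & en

req & ~(~(req & ~~~req) & ~sel & en | ~(req & ~~~req) & ~sel) | req & ~(~(req & ~~~req) & ~sel | ~rdy & rdy) & en
= req & ~(~(req & ~~~req) & ~sel) | req & ~(~(req & ~~~req) & ~sel | ~rdy & rdy) & en   — absorption
= req & ~(~(req & ~~~req) & ~sel) | req & ~(~(req & ~~~req) & ~sel) & en   — complement / identity
= req & ~(~(req & ~~~req) & ~sel)   — absorption
= req & ~(~(req & ~req) & ~sel)   — double negation
= req & (req & ~req | sel)   — De Morgan
= req & sel   — complement / identity

req & sel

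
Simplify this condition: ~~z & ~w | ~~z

z

~~z & ~w | ~~z
= ~~z   [absorption]
= z   [double negation]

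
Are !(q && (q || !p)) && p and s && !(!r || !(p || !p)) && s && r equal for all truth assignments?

E1: !(q && (q || !p)) && p
    = !q && p   (absorption)
E2: s && !(!r || !(p || !p)) && s && r
    = s && r && (p || !p) && s && r   (De Morgan)
    = s && r && s && r   (complement / identity)
    = s && r   (idempotence)
These differ: at p=1, q=0, r=0, s=1, E1 = 1 but E2 = 0.

No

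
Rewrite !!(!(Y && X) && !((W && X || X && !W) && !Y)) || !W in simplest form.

!X || !W

!!(!(Y && X) && !((W && X || X && !W) && !Y)) || !W
= !(Y && X || (W && X || X && !W) && !Y) || !W   (De Morgan)
= !(Y && X || X && !Y) || !W   (distribution)
= !X || !W   (distribution)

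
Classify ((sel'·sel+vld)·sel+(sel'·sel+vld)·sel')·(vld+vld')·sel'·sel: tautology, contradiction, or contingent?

((sel'·sel+vld)·sel+(sel'·sel+vld)·sel')·(vld+vld')·sel'·sel
= (sel'·sel+vld)·(vld+vld')·sel'·sel   — distribution
= (sel'·sel+vld)·sel'·sel   — complement / identity
= sel'·sel   — absorption
= 0   — complement

contradiction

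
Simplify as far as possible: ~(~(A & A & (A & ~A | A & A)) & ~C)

A | C

~(~(A & A & (A & ~A | A & A)) & ~C)
= ~(~(A & A & A) & ~C)
= ~(~(A & A) & ~C)
= A & A | C
= A | C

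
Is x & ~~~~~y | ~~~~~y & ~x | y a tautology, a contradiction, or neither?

x & ~~~~~y | ~~~~~y & ~x | y
= ~~~~~y | y
= ~~~y | y
= ~y | y
= 1

tautology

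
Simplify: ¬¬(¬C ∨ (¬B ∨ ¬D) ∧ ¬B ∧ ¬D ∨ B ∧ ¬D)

¬C ∨ ¬D

¬¬(¬C ∨ (¬B ∨ ¬D) ∧ ¬B ∧ ¬D ∨ B ∧ ¬D)
= ¬¬(¬C ∨ ¬B ∧ ¬D ∨ B ∧ ¬D)
= ¬C ∨ ¬B ∧ ¬D ∨ B ∧ ¬D
= ¬C ∨ ¬D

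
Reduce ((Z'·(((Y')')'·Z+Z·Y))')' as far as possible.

((Z'·(((Y')')'·Z+Z·Y))')'
= ((Z'·(Y'·Z+Z·Y))')'   (double negation)
= Z'·(Y'·Z+Z·Y)   (double negation)
= Z'·Z   (distribution)
= 0   (complement)

0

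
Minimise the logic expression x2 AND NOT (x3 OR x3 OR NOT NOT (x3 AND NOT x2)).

x2 AND NOT (x3 OR x3 OR NOT NOT (x3 AND NOT x2))
= x2 AND NOT (x3 OR x3 OR x3 AND NOT x2)   [double negation]
= x2 AND NOT (x3 OR x3)   [absorption]
= x2 AND NOT x3   [idempotence]

x2 AND NOT x3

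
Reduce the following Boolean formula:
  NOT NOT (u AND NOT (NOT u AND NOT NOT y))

u

NOT NOT (u AND NOT (NOT u AND NOT NOT y))
= NOT NOT (u AND (u OR NOT y))
= u AND (u OR NOT y)
= u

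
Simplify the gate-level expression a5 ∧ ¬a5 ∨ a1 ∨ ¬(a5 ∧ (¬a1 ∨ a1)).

a1 ∨ ¬a5

a5 ∧ ¬a5 ∨ a1 ∨ ¬(a5 ∧ (¬a1 ∨ a1))
= a1 ∨ ¬(a5 ∧ (¬a1 ∨ a1))   (complement / identity)
= a1 ∨ ¬a5   (complement / identity)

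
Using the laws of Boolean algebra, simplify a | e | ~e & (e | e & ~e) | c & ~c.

a | e

a | e | ~e & (e | e & ~e) | c & ~c
= a | e | ~e & (e | e & ~e)   — complement / identity
= a | e | ~e & e   — complement / identity
= a | e   — complement / identity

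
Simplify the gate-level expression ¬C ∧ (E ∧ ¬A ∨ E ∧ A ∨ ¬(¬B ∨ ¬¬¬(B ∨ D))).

¬C ∧ (E ∧ ¬A ∨ E ∧ A ∨ ¬(¬B ∨ ¬¬¬(B ∨ D)))
= ¬C ∧ (E ∨ ¬(¬B ∨ ¬¬¬(B ∨ D)))   (distribution)
= ¬C ∧ (E ∨ B ∧ ¬¬(B ∨ D))   (De Morgan)
= ¬C ∧ (E ∨ B ∧ (B ∨ D))   (double negation)
= ¬C ∧ (E ∨ B)   (absorption)

¬C ∧ (E ∨ B)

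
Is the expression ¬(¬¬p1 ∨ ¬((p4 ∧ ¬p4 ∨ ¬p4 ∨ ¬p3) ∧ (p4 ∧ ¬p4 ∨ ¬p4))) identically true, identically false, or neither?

¬(¬¬p1 ∨ ¬((p4 ∧ ¬p4 ∨ ¬p4 ∨ ¬p3) ∧ (p4 ∧ ¬p4 ∨ ¬p4)))
= ¬(¬¬p1 ∨ ¬(p4 ∧ ¬p4 ∨ ¬p4))   — absorption
= ¬p1 ∧ (p4 ∧ ¬p4 ∨ ¬p4)   — De Morgan
= ¬p1 ∧ ¬p4   — complement / identity
This depends on p1, p4, so it is not a constant.

neither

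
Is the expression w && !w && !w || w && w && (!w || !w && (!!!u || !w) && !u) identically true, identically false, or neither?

w && !w && !w || w && w && (!w || !w && (!!!u || !w) && !u)
= w && !w && !w || w && w && (!w || !w && (!u || !w) && !u)   [double negation]
= w && !w && !w || w && w && (!w || !w && !u)   [absorption]
= w && !w && !w || w && w && !w   [absorption]
= w && !w   [distribution]
= false   [complement]

identically false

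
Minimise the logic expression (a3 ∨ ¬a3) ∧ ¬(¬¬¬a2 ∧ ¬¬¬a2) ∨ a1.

a2 ∨ a1

(a3 ∨ ¬a3) ∧ ¬(¬¬¬a2 ∧ ¬¬¬a2) ∨ a1
= (a3 ∨ ¬a3) ∧ ¬¬¬¬a2 ∨ a1   — idempotence
= ¬¬¬¬a2 ∨ a1   — complement / identity
= ¬¬a2 ∨ a1   — double negation
= a2 ∨ a1   — double negation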